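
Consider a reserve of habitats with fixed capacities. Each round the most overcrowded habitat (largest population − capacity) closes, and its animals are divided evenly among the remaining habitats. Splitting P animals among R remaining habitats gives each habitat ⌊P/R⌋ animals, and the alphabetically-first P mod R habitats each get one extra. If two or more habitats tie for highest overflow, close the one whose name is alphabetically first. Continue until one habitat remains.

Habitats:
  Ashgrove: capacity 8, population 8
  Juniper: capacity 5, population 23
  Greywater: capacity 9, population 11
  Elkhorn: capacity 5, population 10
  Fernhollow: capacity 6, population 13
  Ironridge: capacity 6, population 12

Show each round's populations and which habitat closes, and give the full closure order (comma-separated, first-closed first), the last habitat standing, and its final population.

Round 1: Ashgrove=8 Elkhorn=10 Fernhollow=13 Greywater=11 Ironridge=12 Juniper=23 → close Juniper (overflow 18)
  23÷5 = 4 each, +1 to first 3
Round 2: Ashgrove=13 Elkhorn=15 Fernhollow=18 Greywater=15 Ironridge=16 → close Fernhollow (overflow 12)
  18÷4 = 4 each, +1 to first 2
Round 3: Ashgrove=18 Elkhorn=20 Greywater=19 Ironridge=20 → close Elkhorn (overflow 15)
  20÷3 = 6 each, +1 to first 2
Round 4: Ashgrove=25 Greywater=26 Ironridge=26 → close Ironridge (overflow 20)
  26÷2 = 13 each, +1 to first 0
Round 5: Ashgrove=38 Greywater=39 → close Ashgrove (overflow 30)
  38÷1 = 38 each, +1 to first 0

Closure order: Juniper, Fernhollow, Elkhorn, Ironridge, Ashgrove
Last habitat: Greywater with 77 animals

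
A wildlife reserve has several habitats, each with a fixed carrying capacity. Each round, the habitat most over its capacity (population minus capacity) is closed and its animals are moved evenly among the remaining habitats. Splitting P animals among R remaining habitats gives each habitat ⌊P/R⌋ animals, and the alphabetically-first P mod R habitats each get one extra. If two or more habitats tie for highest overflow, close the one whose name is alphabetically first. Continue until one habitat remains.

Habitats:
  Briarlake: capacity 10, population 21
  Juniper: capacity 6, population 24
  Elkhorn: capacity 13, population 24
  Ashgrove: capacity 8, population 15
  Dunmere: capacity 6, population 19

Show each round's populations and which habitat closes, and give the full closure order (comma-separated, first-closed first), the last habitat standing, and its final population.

Closure order: Juniper, Dunmere, Briarlake, Elkhorn
Last habitat: Ashgrove with 103 animals

Round 1: Ashgrove=15 Briarlake=21 Dunmere=19 Elkhorn=24 Juniper=24 → close Juniper (overflow 18)
  24÷4 = 6 each, +1 to first 0
Round 2: Ashgrove=21 Briarlake=27 Dunmere=25 Elkhorn=30 → close Dunmere (overflow 19)
  25÷3 = 8 each, +1 to first 1
Round 3: Ashgrove=30 Briarlake=35 Elkhorn=38 → close Briarlake (overflow 25)
  35÷2 = 17 each, +1 to first 1
Round 4: Ashgrove=48 Elkhorn=55 → close Elkhorn (overflow 42)
  55÷1 = 55 each, +1 to first 0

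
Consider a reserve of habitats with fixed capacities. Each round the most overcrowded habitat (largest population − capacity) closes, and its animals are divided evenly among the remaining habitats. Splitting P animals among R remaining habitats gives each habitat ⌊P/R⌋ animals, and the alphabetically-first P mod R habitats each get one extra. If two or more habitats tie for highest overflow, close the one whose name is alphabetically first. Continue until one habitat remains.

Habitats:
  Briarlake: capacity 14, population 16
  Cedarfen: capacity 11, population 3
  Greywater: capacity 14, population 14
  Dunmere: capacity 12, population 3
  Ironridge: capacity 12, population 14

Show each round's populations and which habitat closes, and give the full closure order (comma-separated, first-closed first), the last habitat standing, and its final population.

Closure order: Briarlake, Ironridge, Greywater, Cedarfen
Last habitat: Dunmere with 50 animals

Round 1: Briarlake=16 Cedarfen=3 Dunmere=3 Greywater=14 Ironridge=14 → close Briarlake (overflow 2)
  16÷4 = 4 each, +1 to first 0
Round 2: Cedarfen=7 Dunmere=7 Greywater=18 Ironridge=18 → close Ironridge (overflow 6)
  18÷3 = 6 each, +1 to first 0
Round 3: Cedarfen=13 Dunmere=13 Greywater=24 → close Greywater (overflow 10)
  24÷2 = 12 each, +1 to first 0
Round 4: Cedarfen=25 Dunmere=25 → close Cedarfen (overflow 14)
  25÷1 = 25 each, +1 to first 0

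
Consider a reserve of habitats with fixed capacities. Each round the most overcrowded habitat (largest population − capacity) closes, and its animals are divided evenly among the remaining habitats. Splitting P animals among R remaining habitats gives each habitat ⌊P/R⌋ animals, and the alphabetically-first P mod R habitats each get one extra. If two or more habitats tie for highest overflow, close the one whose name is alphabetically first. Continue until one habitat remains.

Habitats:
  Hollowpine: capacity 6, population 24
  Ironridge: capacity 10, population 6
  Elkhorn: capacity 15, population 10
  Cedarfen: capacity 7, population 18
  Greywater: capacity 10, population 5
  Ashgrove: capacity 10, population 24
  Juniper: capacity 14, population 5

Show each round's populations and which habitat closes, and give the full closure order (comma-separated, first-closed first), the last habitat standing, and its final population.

Round 1: Ashgrove=24 Cedarfen=18 Elkhorn=10 Greywater=5 Hollowpine=24 Ironridge=6 Juniper=5 → close Hollowpine (overflow 18)
  24÷6 = 4 each, +1 to first 0
Round 2: Ashgrove=28 Cedarfen=22 Elkhorn=14 Greywater=9 Ironridge=10 Juniper=9 → close Ashgrove (overflow 18)
  28÷5 = 5 each, +1 to first 3
Round 3: Cedarfen=28 Elkhorn=20 Greywater=15 Ironridge=15 Juniper=14 → close Cedarfen (overflow 21)
  28÷4 = 7 each, +1 to first 0
Round 4: Elkhorn=27 Greywater=22 Ironridge=22 Juniper=21 → close Elkhorn (overflow 12)
  27÷3 = 9 each, +1 to first 0
Round 5: Greywater=31 Ironridge=31 Juniper=30 → close Greywater (overflow 21)
  31÷2 = 15 each, +1 to first 1
Round 6: Ironridge=47 Juniper=45 → close Ironridge (overflow 37)
  47÷1 = 47 each, +1 to first 0

Closure order: Hollowpine, Ashgrove, Cedarfen, Elkhorn, Greywater, Ironridge
Last habitat: Juniper with 92 animals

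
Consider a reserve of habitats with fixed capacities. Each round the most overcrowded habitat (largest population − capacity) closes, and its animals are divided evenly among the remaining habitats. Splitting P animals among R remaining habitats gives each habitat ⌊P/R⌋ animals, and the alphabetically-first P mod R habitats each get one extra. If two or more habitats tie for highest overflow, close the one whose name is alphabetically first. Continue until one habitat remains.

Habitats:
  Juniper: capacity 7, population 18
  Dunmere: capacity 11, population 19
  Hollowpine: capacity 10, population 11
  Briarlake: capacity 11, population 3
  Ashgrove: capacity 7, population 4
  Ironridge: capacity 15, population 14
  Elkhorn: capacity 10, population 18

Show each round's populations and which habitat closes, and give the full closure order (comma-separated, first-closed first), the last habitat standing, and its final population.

Round 1: Ashgrove=4 Briarlake=3 Dunmere=19 Elkhorn=18 Hollowpine=11 Ironridge=14 Juniper=18 → close Juniper (overflow 11)
  18÷6 = 3 each, +1 to first 0
Round 2: Ashgrove=7 Briarlake=6 Dunmere=22 Elkhorn=21 Hollowpine=14 Ironridge=17 → close Dunmere (overflow 11)
  22÷5 = 4 each, +1 to first 2
Round 3: Ashgrove=12 Briarlake=11 Elkhorn=25 Hollowpine=18 Ironridge=21 → close Elkhorn (overflow 15)
  25÷4 = 6 each, +1 to first 1
Round 4: Ashgrove=19 Briarlake=17 Hollowpine=24 Ironridge=27 → close Hollowpine (overflow 14)
  24÷3 = 8 each, +1 to first 0
Round 5: Ashgrove=27 Briarlake=25 Ironridge=35 → close Ashgrove (overflow 20)
  27÷2 = 13 each, +1 to first 1
Round 6: Briarlake=39 Ironridge=48 → close Ironridge (overflow 33)
  48÷1 = 48 each, +1 to first 0

Closure order: Juniper, Dunmere, Elkhorn, Hollowpine, Ashgrove, Ironridge
Last habitat: Briarlake with 87 animals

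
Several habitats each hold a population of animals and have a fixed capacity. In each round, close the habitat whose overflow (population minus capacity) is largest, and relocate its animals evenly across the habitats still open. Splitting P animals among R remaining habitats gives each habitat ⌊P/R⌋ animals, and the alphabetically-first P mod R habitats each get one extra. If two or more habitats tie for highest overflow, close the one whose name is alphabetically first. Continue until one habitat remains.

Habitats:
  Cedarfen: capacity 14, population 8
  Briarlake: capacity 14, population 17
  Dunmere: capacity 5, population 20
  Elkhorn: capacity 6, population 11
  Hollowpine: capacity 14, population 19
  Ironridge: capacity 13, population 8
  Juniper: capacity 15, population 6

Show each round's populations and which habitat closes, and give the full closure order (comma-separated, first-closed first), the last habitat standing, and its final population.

Round 1: Briarlake=17 Cedarfen=8 Dunmere=20 Elkhorn=11 Hollowpine=19 Ironridge=8 Juniper=6 → close Dunmere (overflow 15)
  20÷6 = 3 each, +1 to first 2
Round 2: Briarlake=21 Cedarfen=12 Elkhorn=14 Hollowpine=22 Ironridge=11 Juniper=9 → close Elkhorn (overflow 8)
  14÷5 = 2 each, +1 to first 4
Round 3: Briarlake=24 Cedarfen=15 Hollowpine=25 Ironridge=14 Juniper=11 → close Hollowpine (overflow 11)
  25÷4 = 6 each, +1 to first 1
Round 4: Briarlake=31 Cedarfen=21 Ironridge=20 Juniper=17 → close Briarlake (overflow 17)
  31÷3 = 10 each, +1 to first 1
Round 5: Cedarfen=32 Ironridge=30 Juniper=27 → close Cedarfen (overflow 18)
  32÷2 = 16 each, +1 to first 0
Round 6: Ironridge=46 Juniper=43 → close Ironridge (overflow 33)
  46÷1 = 46 each, +1 to first 0

Closure order: Dunmere, Elkhorn, Hollowpine, Briarlake, Cedarfen, Ironridge
Last habitat: Juniper with 89 animals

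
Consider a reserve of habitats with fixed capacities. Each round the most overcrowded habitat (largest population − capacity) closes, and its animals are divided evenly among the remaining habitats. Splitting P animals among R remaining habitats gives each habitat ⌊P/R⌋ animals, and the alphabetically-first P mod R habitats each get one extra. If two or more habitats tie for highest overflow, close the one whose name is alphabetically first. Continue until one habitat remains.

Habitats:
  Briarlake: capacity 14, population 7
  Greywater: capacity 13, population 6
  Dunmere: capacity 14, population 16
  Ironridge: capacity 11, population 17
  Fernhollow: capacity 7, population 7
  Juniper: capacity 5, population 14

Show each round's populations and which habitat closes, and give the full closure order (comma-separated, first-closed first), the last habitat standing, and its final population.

Closure order: Juniper, Ironridge, Dunmere, Fernhollow, Briarlake
Last habitat: Greywater with 67 animals

Round 1: Briarlake=7 Dunmere=16 Fernhollow=7 Greywater=6 Ironridge=17 Juniper=14 → close Juniper (overflow 9)
  14÷5 = 2 each, +1 to first 4
Round 2: Briarlake=10 Dunmere=19 Fernhollow=10 Greywater=9 Ironridge=19 → close Ironridge (overflow 8)
  19÷4 = 4 each, +1 to first 3
Round 3: Briarlake=15 Dunmere=24 Fernhollow=15 Greywater=13 → close Dunmere (overflow 10)
  24÷3 = 8 each, +1 to first 0
Round 4: Briarlake=23 Fernhollow=23 Greywater=21 → close Fernhollow (overflow 16)
  23÷2 = 11 each, +1 to first 1
Round 5: Briarlake=35 Greywater=32 → close Briarlake (overflow 21)
  35÷1 = 35 each, +1 to first 0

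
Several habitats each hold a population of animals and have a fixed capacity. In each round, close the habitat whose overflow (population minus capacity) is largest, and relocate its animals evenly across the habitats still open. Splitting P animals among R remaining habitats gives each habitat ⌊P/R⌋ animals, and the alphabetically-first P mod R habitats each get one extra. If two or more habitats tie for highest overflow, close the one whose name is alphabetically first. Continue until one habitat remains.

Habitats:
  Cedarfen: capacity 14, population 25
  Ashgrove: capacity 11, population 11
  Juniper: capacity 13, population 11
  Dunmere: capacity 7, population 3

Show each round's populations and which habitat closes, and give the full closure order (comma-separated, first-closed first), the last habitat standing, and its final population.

Closure order: Cedarfen, Ashgrove, Juniper
Last habitat: Dunmere with 50 animals

Round 1: Ashgrove=11 Cedarfen=25 Dunmere=3 Juniper=11 → close Cedarfen (overflow 11)
  25÷3 = 8 each, +1 to first 1
Round 2: Ashgrove=20 Dunmere=11 Juniper=19 → close Ashgrove (overflow 9)
  20÷2 = 10 each, +1 to first 0
Round 3: Dunmere=21 Juniper=29 → close Juniper (overflow 16)
  29÷1 = 29 each, +1 to first 0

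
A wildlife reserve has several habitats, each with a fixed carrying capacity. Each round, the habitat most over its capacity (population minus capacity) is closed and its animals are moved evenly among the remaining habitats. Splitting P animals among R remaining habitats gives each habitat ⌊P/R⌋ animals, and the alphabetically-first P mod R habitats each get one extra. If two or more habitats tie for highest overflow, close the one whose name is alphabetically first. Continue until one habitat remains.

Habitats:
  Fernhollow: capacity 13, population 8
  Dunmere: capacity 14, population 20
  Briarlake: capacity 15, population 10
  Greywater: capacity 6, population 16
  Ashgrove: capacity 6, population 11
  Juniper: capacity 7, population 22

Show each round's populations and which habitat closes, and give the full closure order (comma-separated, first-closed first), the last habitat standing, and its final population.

Round 1: Ashgrove=11 Briarlake=10 Dunmere=20 Fernhollow=8 Greywater=16 Juniper=22 → close Juniper (overflow 15)
  22÷5 = 4 each, +1 to first 2
Round 2: Ashgrove=16 Briarlake=15 Dunmere=24 Fernhollow=12 Greywater=20 → close Greywater (overflow 14)
  20÷4 = 5 each, +1 to first 0
Round 3: Ashgrove=21 Briarlake=20 Dunmere=29 Fernhollow=17 → close Ashgrove (overflow 15)
  21÷3 = 7 each, +1 to first 0
Round 4: Briarlake=27 Dunmere=36 Fernhollow=24 → close Dunmere (overflow 22)
  36÷2 = 18 each, +1 to first 0
Round 5: Briarlake=45 Fernhollow=42 → close Briarlake (overflow 30)
  45÷1 = 45 each, +1 to first 0

Closure order: Juniper, Greywater, Ashgrove, Dunmere, Briarlake
Last habitat: Fernhollow with 87 animals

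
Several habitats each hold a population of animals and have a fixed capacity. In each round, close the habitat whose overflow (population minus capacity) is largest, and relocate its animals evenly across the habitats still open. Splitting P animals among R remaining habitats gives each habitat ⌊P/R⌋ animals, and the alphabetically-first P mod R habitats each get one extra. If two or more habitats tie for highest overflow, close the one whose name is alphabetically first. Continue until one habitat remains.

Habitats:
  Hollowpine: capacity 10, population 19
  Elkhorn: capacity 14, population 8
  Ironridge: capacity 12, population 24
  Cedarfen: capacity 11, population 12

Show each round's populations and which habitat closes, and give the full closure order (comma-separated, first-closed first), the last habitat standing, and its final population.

Round 1: Cedarfen=12 Elkhorn=8 Hollowpine=19 Ironridge=24 → close Ironridge (overflow 12)
  24÷3 = 8 each, +1 to first 0
Round 2: Cedarfen=20 Elkhorn=16 Hollowpine=27 → close Hollowpine (overflow 17)
  27÷2 = 13 each, +1 to first 1
Round 3: Cedarfen=34 Elkhorn=29 → close Cedarfen (overflow 23)
  34÷1 = 34 each, +1 to first 0

Closure order: Ironridge, Hollowpine, Cedarfen
Last habitat: Elkhorn with 63 animals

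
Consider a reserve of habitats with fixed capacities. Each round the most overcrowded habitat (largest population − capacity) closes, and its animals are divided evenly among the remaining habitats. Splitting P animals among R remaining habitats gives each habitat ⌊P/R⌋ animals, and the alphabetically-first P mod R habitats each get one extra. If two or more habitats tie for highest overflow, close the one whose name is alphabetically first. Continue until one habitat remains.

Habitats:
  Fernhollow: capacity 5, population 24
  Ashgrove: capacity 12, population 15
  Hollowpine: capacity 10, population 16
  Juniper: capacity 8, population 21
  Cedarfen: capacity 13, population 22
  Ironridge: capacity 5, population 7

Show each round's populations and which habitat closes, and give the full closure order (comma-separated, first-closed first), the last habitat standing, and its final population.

Closure order: Fernhollow, Juniper, Cedarfen, Hollowpine, Ashgrove
Last habitat: Ironridge with 105 animals

Round 1: Ashgrove=15 Cedarfen=22 Fernhollow=24 Hollowpine=16 Ironridge=7 Juniper=21 → close Fernhollow (overflow 19)
  24÷5 = 4 each, +1 to first 4
Round 2: Ashgrove=20 Cedarfen=27 Hollowpine=21 Ironridge=12 Juniper=25 → close Juniper (overflow 17)
  25÷4 = 6 each, +1 to first 1
Round 3: Ashgrove=27 Cedarfen=33 Hollowpine=27 Ironridge=18 → close Cedarfen (overflow 20)
  33÷3 = 11 each, +1 to first 0
Round 4: Ashgrove=38 Hollowpine=38 Ironridge=29 → close Hollowpine (overflow 28)
  38÷2 = 19 each, +1 to first 0
Round 5: Ashgrove=57 Ironridge=48 → close Ashgrove (overflow 45)
  57÷1 = 57 each, +1 to first 0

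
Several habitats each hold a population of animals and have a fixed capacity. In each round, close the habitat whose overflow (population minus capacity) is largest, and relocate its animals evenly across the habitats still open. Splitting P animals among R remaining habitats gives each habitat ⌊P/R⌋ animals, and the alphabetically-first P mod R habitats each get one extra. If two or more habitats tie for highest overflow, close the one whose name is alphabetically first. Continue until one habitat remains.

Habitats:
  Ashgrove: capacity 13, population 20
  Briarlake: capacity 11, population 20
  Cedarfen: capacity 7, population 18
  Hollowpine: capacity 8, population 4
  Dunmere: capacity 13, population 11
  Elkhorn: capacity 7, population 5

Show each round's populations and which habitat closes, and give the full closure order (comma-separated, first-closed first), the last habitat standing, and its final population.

Closure order: Cedarfen, Briarlake, Ashgrove, Dunmere, Elkhorn
Last habitat: Hollowpine with 78 animals

Round 1: Ashgrove=20 Briarlake=20 Cedarfen=18 Dunmere=11 Elkhorn=5 Hollowpine=4 → close Cedarfen (overflow 11)
  18÷5 = 3 each, +1 to first 3
Round 2: Ashgrove=24 Briarlake=24 Dunmere=15 Elkhorn=8 Hollowpine=7 → close Briarlake (overflow 13)
  24÷4 = 6 each, +1 to first 0
Round 3: Ashgrove=30 Dunmere=21 Elkhorn=14 Hollowpine=13 → close Ashgrove (overflow 17)
  30÷3 = 10 each, +1 to first 0
Round 4: Dunmere=31 Elkhorn=24 Hollowpine=23 → close Dunmere (overflow 18)
  31÷2 = 15 each, +1 to first 1
Round 5: Elkhorn=40 Hollowpine=38 → close Elkhorn (overflow 33)
  40÷1 = 40 each, +1 to first 0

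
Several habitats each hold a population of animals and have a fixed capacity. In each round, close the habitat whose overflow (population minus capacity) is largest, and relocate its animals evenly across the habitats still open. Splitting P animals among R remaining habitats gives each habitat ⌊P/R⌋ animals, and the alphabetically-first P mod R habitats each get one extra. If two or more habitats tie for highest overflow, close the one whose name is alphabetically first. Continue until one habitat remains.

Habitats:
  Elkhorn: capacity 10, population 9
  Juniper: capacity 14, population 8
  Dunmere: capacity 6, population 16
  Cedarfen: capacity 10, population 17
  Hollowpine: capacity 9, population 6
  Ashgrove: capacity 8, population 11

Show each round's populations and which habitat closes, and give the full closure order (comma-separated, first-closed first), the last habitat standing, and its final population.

Closure order: Dunmere, Cedarfen, Ashgrove, Elkhorn, Hollowpine
Last habitat: Juniper with 67 animals

Round 1: Ashgrove=11 Cedarfen=17 Dunmere=16 Elkhorn=9 Hollowpine=6 Juniper=8 → close Dunmere (overflow 10)
  16÷5 = 3 each, +1 to first 1
Round 2: Ashgrove=15 Cedarfen=20 Elkhorn=12 Hollowpine=9 Juniper=11 → close Cedarfen (overflow 10)
  20÷4 = 5 each, +1 to first 0
Round 3: Ashgrove=20 Elkhorn=17 Hollowpine=14 Juniper=16 → close Ashgrove (overflow 12)
  20÷3 = 6 each, +1 to first 2
Round 4: Elkhorn=24 Hollowpine=21 Juniper=22 → close Elkhorn (overflow 14)
  24÷2 = 12 each, +1 to first 0
Round 5: Hollowpine=33 Juniper=34 → close Hollowpine (overflow 24)
  33÷1 = 33 each, +1 to first 0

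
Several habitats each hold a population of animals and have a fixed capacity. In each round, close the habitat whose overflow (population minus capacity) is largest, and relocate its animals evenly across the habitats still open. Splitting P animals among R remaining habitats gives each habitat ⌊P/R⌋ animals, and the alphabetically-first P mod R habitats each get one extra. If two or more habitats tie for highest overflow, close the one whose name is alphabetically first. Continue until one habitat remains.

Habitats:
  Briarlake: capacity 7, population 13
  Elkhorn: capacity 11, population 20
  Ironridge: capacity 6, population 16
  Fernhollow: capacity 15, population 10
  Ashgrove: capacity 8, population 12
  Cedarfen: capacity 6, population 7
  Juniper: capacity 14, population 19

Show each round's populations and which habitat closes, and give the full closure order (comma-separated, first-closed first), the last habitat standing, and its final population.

Closure order: Ironridge, Elkhorn, Briarlake, Ashgrove, Juniper, Cedarfen
Last habitat: Fernhollow with 97 animals

Round 1: Ashgrove=12 Briarlake=13 Cedarfen=7 Elkhorn=20 Fernhollow=10 Ironridge=16 Juniper=19 → close Ironridge (overflow 10)
  16÷6 = 2 each, +1 to first 4
Round 2: Ashgrove=15 Briarlake=16 Cedarfen=10 Elkhorn=23 Fernhollow=12 Juniper=21 → close Elkhorn (overflow 12)
  23÷5 = 4 each, +1 to first 3
Round 3: Ashgrove=20 Briarlake=21 Cedarfen=15 Fernhollow=16 Juniper=25 → close Briarlake (overflow 14)
  21÷4 = 5 each, +1 to first 1
Round 4: Ashgrove=26 Cedarfen=20 Fernhollow=21 Juniper=30 → close Ashgrove (overflow 18)
  26÷3 = 8 each, +1 to first 2
Round 5: Cedarfen=29 Fernhollow=30 Juniper=38 → close Juniper (overflow 24)
  38÷2 = 19 each, +1 to first 0
Round 6: Cedarfen=48 Fernhollow=49 → close Cedarfen (overflow 42)
  48÷1 = 48 each, +1 to first 0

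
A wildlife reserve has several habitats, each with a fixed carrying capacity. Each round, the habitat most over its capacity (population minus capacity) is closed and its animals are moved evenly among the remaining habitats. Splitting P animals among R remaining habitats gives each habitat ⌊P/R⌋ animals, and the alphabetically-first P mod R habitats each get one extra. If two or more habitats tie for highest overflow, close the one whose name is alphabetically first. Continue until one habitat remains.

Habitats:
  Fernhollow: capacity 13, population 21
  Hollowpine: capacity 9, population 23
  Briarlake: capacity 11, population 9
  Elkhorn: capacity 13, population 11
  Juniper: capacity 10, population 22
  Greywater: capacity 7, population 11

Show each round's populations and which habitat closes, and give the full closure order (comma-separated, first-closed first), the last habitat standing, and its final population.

Round 1: Briarlake=9 Elkhorn=11 Fernhollow=21 Greywater=11 Hollowpine=23 Juniper=22 → close Hollowpine (overflow 14)
  23÷5 = 4 each, +1 to first 3
Round 2: Briarlake=14 Elkhorn=16 Fernhollow=26 Greywater=15 Juniper=26 → close Juniper (overflow 16)
  26÷4 = 6 each, +1 to first 2
Round 3: Briarlake=21 Elkhorn=23 Fernhollow=32 Greywater=21 → close Fernhollow (overflow 19)
  32÷3 = 10 each, +1 to first 2
Round 4: Briarlake=32 Elkhorn=34 Greywater=31 → close Greywater (overflow 24)
  31÷2 = 15 each, +1 to first 1
Round 5: Briarlake=48 Elkhorn=49 → close Briarlake (overflow 37)
  48÷1 = 48 each, +1 to first 0

Closure order: Hollowpine, Juniper, Fernhollow, Greywater, Briarlake
Last habitat: Elkhorn with 97 animals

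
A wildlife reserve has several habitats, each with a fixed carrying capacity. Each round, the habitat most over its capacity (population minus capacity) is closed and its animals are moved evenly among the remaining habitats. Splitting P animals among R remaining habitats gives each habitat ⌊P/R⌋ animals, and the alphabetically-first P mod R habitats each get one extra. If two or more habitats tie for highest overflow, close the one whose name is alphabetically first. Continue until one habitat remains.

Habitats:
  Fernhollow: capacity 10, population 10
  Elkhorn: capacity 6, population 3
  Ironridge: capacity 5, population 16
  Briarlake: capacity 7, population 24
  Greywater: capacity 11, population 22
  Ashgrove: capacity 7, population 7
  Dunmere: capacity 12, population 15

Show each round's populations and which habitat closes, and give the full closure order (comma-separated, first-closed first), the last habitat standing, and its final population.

Closure order: Briarlake, Greywater, Ironridge, Dunmere, Ashgrove, Fernhollow
Last habitat: Elkhorn with 97 animals

Round 1: Ashgrove=7 Briarlake=24 Dunmere=15 Elkhorn=3 Fernhollow=10 Greywater=22 Ironridge=16 → close Briarlake (overflow 17)
  24÷6 = 4 each, +1 to first 0
Round 2: Ashgrove=11 Dunmere=19 Elkhorn=7 Fernhollow=14 Greywater=26 Ironridge=20 → close Greywater (overflow 15)
  26÷5 = 5 each, +1 to first 1
Round 3: Ashgrove=17 Dunmere=24 Elkhorn=12 Fernhollow=19 Ironridge=25 → close Ironridge (overflow 20)
  25÷4 = 6 each, +1 to first 1
Round 4: Ashgrove=24 Dunmere=30 Elkhorn=18 Fernhollow=25 → close Dunmere (overflow 18)
  30÷3 = 10 each, +1 to first 0
Round 5: Ashgrove=34 Elkhorn=28 Fernhollow=35 → close Ashgrove (overflow 27)
  34÷2 = 17 each, +1 to first 0
Round 6: Elkhorn=45 Fernhollow=52 → close Fernhollow (overflow 42)
  52÷1 = 52 each, +1 to first 0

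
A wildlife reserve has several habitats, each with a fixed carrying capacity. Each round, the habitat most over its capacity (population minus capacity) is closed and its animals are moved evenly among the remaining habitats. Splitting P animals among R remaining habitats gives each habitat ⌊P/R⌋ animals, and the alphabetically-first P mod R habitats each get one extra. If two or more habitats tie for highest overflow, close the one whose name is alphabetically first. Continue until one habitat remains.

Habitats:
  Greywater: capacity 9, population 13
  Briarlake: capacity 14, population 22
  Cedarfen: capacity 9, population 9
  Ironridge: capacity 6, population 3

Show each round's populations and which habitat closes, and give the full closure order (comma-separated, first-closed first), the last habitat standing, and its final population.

Closure order: Briarlake, Greywater, Cedarfen
Last habitat: Ironridge with 47 animals

Round 1: Briarlake=22 Cedarfen=9 Greywater=13 Ironridge=3 → close Briarlake (overflow 8)
  22÷3 = 7 each, +1 to first 1
Round 2: Cedarfen=17 Greywater=20 Ironridge=10 → close Greywater (overflow 11)
  20÷2 = 10 each, +1 to first 0
Round 3: Cedarfen=27 Ironridge=20 → close Cedarfen (overflow 18)
  27÷1 = 27 each, +1 to first 0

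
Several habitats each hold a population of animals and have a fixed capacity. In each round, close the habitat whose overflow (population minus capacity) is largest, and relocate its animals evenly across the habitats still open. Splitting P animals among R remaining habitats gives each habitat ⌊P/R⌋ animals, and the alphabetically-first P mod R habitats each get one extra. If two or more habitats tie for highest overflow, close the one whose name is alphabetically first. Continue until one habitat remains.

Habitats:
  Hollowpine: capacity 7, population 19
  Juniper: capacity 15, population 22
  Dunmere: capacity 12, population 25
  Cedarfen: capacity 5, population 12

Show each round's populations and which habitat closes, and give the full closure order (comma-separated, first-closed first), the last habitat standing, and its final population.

Round 1: Cedarfen=12 Dunmere=25 Hollowpine=19 Juniper=22 → close Dunmere (overflow 13)
  25÷3 = 8 each, +1 to first 1
Round 2: Cedarfen=21 Hollowpine=27 Juniper=30 → close Hollowpine (overflow 20)
  27÷2 = 13 each, +1 to first 1
Round 3: Cedarfen=35 Juniper=43 → close Cedarfen (overflow 30)
  35÷1 = 35 each, +1 to first 0

Closure order: Dunmere, Hollowpine, Cedarfen
Last habitat: Juniper with 78 animals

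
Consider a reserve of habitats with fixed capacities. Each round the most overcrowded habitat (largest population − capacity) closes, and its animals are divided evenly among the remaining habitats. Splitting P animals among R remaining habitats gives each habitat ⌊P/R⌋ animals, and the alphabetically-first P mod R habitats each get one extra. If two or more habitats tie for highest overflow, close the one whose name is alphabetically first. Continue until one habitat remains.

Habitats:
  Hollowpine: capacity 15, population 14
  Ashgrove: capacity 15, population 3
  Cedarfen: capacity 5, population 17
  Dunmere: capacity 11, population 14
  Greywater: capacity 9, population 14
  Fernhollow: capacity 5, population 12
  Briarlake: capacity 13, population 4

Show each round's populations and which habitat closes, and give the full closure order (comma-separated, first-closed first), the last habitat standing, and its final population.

Round 1: Ashgrove=3 Briarlake=4 Cedarfen=17 Dunmere=14 Fernhollow=12 Greywater=14 Hollowpine=14 → close Cedarfen (overflow 12)
  17÷6 = 2 each, +1 to first 5
Round 2: Ashgrove=6 Briarlake=7 Dunmere=17 Fernhollow=15 Greywater=17 Hollowpine=16 → close Fernhollow (overflow 10)
  15÷5 = 3 each, +1 to first 0
Round 3: Ashgrove=9 Briarlake=10 Dunmere=20 Greywater=20 Hollowpine=19 → close Greywater (overflow 11)
  20÷4 = 5 each, +1 to first 0
Round 4: Ashgrove=14 Briarlake=15 Dunmere=25 Hollowpine=24 → close Dunmere (overflow 14)
  25÷3 = 8 each, +1 to first 1
Round 5: Ashgrove=23 Briarlake=23 Hollowpine=32 → close Hollowpine (overflow 17)
  32÷2 = 16 each, +1 to first 0
Round 6: Ashgrove=39 Briarlake=39 → close Briarlake (overflow 26)
  39÷1 = 39 each, +1 to first 0

Closure order: Cedarfen, Fernhollow, Greywater, Dunmere, Hollowpine, Briarlake
Last habitat: Ashgrove with 78 animals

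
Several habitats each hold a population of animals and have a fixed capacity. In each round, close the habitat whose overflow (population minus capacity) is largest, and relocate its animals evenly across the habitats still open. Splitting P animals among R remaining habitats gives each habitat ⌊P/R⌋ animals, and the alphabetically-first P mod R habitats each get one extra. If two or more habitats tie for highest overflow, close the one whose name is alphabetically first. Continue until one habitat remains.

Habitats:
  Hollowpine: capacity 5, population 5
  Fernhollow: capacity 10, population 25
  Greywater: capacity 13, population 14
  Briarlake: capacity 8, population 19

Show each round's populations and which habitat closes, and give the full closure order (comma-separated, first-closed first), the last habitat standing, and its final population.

Round 1: Briarlake=19 Fernhollow=25 Greywater=14 Hollowpine=5 → close Fernhollow (overflow 15)
  25÷3 = 8 each, +1 to first 1
Round 2: Briarlake=28 Greywater=22 Hollowpine=13 → close Briarlake (overflow 20)
  28÷2 = 14 each, +1 to first 0
Round 3: Greywater=36 Hollowpine=27 → close Greywater (overflow 23)
  36÷1 = 36 each, +1 to first 0

Closure order: Fernhollow, Briarlake, Greywater
Last habitat: Hollowpine with 63 animals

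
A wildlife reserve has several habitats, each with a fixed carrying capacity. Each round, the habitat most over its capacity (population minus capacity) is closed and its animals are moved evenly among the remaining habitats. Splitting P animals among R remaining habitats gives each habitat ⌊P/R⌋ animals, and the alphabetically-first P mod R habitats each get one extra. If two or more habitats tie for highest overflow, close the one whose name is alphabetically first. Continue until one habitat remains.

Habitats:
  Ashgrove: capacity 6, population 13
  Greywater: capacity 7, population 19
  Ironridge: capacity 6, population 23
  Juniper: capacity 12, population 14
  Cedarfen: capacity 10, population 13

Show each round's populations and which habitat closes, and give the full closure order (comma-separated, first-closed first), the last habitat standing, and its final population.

Closure order: Ironridge, Greywater, Ashgrove, Cedarfen
Last habitat: Juniper with 82 animals

Round 1: Ashgrove=13 Cedarfen=13 Greywater=19 Ironridge=23 Juniper=14 → close Ironridge (overflow 17)
  23÷4 = 5 each, +1 to first 3
Round 2: Ashgrove=19 Cedarfen=19 Greywater=25 Juniper=19 → close Greywater (overflow 18)
  25÷3 = 8 each, +1 to first 1
Round 3: Ashgrove=28 Cedarfen=27 Juniper=27 → close Ashgrove (overflow 22)
  28÷2 = 14 each, +1 to first 0
Round 4: Cedarfen=41 Juniper=41 → close Cedarfen (overflow 31)
  41÷1 = 41 each, +1 to first 0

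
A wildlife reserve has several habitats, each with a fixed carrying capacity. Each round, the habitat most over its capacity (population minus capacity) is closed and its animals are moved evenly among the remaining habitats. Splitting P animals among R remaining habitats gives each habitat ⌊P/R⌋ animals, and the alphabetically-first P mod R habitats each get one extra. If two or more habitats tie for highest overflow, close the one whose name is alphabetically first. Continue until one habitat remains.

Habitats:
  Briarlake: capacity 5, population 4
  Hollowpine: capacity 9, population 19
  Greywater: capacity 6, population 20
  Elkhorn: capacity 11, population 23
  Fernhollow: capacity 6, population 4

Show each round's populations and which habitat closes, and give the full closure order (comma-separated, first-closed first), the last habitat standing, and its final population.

Closure order: Greywater, Elkhorn, Hollowpine, Briarlake
Last habitat: Fernhollow with 70 animals

Round 1: Briarlake=4 Elkhorn=23 Fernhollow=4 Greywater=20 Hollowpine=19 → close Greywater (overflow 14)
  20÷4 = 5 each, +1 to first 0
Round 2: Briarlake=9 Elkhorn=28 Fernhollow=9 Hollowpine=24 → close Elkhorn (overflow 17)
  28÷3 = 9 each, +1 to first 1
Round 3: Briarlake=19 Fernhollow=18 Hollowpine=33 → close Hollowpine (overflow 24)
  33÷2 = 16 each, +1 to first 1
Round 4: Briarlake=36 Fernhollow=34 → close Briarlake (overflow 31)
  36÷1 = 36 each, +1 to first 0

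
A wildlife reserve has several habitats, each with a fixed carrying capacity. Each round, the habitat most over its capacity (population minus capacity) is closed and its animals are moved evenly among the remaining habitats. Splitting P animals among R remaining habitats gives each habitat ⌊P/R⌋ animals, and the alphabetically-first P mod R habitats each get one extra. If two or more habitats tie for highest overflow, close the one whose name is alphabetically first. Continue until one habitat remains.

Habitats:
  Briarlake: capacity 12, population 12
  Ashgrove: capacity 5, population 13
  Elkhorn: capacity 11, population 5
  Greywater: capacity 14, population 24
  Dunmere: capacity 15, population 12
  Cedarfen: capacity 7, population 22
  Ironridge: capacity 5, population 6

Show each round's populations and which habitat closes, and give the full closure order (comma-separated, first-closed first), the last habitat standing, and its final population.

Closure order: Cedarfen, Greywater, Ashgrove, Briarlake, Ironridge, Dunmere
Last habitat: Elkhorn with 94 animals

Round 1: Ashgrove=13 Briarlake=12 Cedarfen=22 Dunmere=12 Elkhorn=5 Greywater=24 Ironridge=6 → close Cedarfen (overflow 15)
  22÷6 = 3 each, +1 to first 4
Round 2: Ashgrove=17 Briarlake=16 Dunmere=16 Elkhorn=9 Greywater=27 Ironridge=9 → close Greywater (overflow 13)
  27÷5 = 5 each, +1 to first 2
Round 3: Ashgrove=23 Briarlake=22 Dunmere=21 Elkhorn=14 Ironridge=14 → close Ashgrove (overflow 18)
  23÷4 = 5 each, +1 to first 3
Round 4: Briarlake=28 Dunmere=27 Elkhorn=20 Ironridge=19 → close Briarlake (overflow 16)
  28÷3 = 9 each, +1 to first 1
Round 5: Dunmere=37 Elkhorn=29 Ironridge=28 → close Ironridge (overflow 23)
  28÷2 = 14 each, +1 to first 0
Round 6: Dunmere=51 Elkhorn=43 → close Dunmere (overflow 36)
  51÷1 = 51 each, +1 to first 0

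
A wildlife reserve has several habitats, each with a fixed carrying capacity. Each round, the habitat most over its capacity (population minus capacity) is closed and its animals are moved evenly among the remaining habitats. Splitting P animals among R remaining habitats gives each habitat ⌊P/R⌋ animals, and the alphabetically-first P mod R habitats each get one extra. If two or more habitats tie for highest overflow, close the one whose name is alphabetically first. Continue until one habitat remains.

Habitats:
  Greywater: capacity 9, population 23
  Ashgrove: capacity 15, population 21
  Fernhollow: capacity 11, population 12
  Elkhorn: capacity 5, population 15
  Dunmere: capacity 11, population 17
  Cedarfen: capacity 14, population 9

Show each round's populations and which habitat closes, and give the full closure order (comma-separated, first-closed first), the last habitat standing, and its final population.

Closure order: Greywater, Elkhorn, Ashgrove, Dunmere, Fernhollow
Last habitat: Cedarfen with 97 animals

Round 1: Ashgrove=21 Cedarfen=9 Dunmere=17 Elkhorn=15 Fernhollow=12 Greywater=23 → close Greywater (overflow 14)
  23÷5 = 4 each, +1 to first 3
Round 2: Ashgrove=26 Cedarfen=14 Dunmere=22 Elkhorn=19 Fernhollow=16 → close Elkhorn (overflow 14)
  19÷4 = 4 each, +1 to first 3
Round 3: Ashgrove=31 Cedarfen=19 Dunmere=27 Fernhollow=20 → close Ashgrove (overflow 16)
  31÷3 = 10 each, +1 to first 1
Round 4: Cedarfen=30 Dunmere=37 Fernhollow=30 → close Dunmere (overflow 26)
  37÷2 = 18 each, +1 to first 1
Round 5: Cedarfen=49 Fernhollow=48 → close Fernhollow (overflow 37)
  48÷1 = 48 each, +1 to first 0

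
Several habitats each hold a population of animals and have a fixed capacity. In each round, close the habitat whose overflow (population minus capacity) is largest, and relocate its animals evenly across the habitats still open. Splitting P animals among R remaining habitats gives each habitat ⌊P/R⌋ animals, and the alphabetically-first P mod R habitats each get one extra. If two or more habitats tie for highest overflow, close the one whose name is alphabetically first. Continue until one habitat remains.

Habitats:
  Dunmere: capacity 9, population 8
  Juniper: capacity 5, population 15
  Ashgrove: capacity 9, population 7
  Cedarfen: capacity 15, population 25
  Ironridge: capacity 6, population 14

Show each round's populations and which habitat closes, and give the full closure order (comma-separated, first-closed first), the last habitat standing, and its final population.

Closure order: Cedarfen, Juniper, Ironridge, Ashgrove
Last habitat: Dunmere with 69 animals

Round 1: Ashgrove=7 Cedarfen=25 Dunmere=8 Ironridge=14 Juniper=15 → close Cedarfen (overflow 10)
  25÷4 = 6 each, +1 to first 1
Round 2: Ashgrove=14 Dunmere=14 Ironridge=20 Juniper=21 → close Juniper (overflow 16)
  21÷3 = 7 each, +1 to first 0
Round 3: Ashgrove=21 Dunmere=21 Ironridge=27 → close Ironridge (overflow 21)
  27÷2 = 13 each, +1 to first 1
Round 4: Ashgrove=35 Dunmere=34 → close Ashgrove (overflow 26)
  35÷1 = 35 each, +1 to first 0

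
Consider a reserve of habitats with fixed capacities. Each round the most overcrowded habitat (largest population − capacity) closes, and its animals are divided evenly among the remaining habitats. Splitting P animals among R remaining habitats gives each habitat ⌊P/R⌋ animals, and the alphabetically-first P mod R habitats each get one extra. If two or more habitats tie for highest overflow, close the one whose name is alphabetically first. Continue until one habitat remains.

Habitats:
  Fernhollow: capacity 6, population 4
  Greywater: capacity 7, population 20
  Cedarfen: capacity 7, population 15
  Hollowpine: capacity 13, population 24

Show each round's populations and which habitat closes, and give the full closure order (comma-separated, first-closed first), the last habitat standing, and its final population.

Closure order: Greywater, Hollowpine, Cedarfen
Last habitat: Fernhollow with 63 animals

Round 1: Cedarfen=15 Fernhollow=4 Greywater=20 Hollowpine=24 → close Greywater (overflow 13)
  20÷3 = 6 each, +1 to first 2
Round 2: Cedarfen=22 Fernhollow=11 Hollowpine=30 → close Hollowpine (overflow 17)
  30÷2 = 15 each, +1 to first 0
Round 3: Cedarfen=37 Fernhollow=26 → close Cedarfen (overflow 30)
  37÷1 = 37 each, +1 to first 0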